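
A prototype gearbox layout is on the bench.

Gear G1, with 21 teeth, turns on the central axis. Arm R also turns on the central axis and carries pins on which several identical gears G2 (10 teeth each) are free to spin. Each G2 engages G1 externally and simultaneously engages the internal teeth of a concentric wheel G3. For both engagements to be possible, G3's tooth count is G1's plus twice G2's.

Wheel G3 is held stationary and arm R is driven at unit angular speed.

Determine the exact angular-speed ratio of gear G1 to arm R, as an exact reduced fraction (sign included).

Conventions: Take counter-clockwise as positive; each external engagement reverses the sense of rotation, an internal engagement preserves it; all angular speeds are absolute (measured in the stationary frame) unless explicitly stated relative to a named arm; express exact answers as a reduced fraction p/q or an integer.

62/21

class = planetary set [G3 = 21+2·10 = 41; Willis about the carrier]
ring teeth: 21 + 2·10 = 41
21(ω_sun−ω_arm) = −41(ω_ring−ω_arm),  ω_ring = 0, ω_arm = 1
ω_sun = 1 − (41/21)(0−1) = 62/21
ω_out/ω_in = 62/21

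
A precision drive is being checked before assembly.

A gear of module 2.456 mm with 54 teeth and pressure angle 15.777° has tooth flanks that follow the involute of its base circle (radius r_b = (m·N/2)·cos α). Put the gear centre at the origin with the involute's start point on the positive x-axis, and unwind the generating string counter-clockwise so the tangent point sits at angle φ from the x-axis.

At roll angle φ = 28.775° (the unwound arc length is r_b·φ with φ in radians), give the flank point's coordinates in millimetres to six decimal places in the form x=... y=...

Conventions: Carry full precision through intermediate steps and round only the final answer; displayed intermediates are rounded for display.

class = single-mesh tooth geometry [base-circle involute, m = 2.456, 54T]
pitch radius r_p = m·N/2 = 2.456·54/2 = 66.312000
base radius r_b = r_p·cos α = 66.312000·cos 15.777° = 63.813842
roll angle φ = 28.775° = 0.50221849 rad
x = r_b·(cos φ + φ·sin φ) = 71.361128
y = r_b·(sin φ − φ·cos φ) = 2.627109

x=71.361128 y=2.627109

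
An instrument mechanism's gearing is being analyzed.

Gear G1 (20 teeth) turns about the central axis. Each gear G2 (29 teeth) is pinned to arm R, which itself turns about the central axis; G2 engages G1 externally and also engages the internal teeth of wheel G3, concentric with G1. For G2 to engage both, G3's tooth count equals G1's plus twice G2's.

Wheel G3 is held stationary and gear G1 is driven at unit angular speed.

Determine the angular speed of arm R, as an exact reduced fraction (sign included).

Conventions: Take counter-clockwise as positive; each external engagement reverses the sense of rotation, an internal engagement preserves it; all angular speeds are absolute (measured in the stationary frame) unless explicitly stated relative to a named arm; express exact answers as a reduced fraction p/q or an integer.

topology: planetary set — G1 20T / G2 29T / G3 78T, arm = carrier (Willis)
ring teeth: 20 + 2·29 = 78
20(ω_sun−ω_arm) = −78(ω_ring−ω_arm),  ω_ring = 0, ω_sun = 1
20(1−ω_arm) = −78(0−ω_arm)  ⇒  98·ω_arm = 20  ⇒  ω_arm = 10/49
exact speed ratio = 10/49

10/49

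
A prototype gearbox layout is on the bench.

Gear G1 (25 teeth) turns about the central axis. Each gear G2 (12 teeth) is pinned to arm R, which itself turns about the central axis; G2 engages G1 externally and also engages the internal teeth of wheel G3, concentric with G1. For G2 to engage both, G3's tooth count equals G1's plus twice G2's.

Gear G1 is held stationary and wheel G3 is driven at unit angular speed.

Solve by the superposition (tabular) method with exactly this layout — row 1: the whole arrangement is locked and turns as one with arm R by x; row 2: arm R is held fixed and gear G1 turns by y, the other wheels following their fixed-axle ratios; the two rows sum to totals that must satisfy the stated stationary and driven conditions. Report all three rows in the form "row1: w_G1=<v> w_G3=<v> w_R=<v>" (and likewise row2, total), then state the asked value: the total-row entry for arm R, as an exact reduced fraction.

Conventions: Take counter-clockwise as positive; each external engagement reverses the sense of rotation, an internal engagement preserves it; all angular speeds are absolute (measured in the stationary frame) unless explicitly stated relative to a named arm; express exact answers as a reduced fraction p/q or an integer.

planetary set (25T centre, 12T on arm, 49T internal) — Willis relation
row 1 (train locked, turned with arm): all members turn x
row 2: sun turns y, ring = −(25/49)·y, arm 0
boundary: total ω_sun = x + y = 0 and total ω_ring = x − (25/49)·y = 1  ⇒  y = -49/74, x = 49/74
row 2 ring = −(25/49)·(-49/74) = 25/74
totals (row 1 + row 2): sun 49/74 + (-49/74) = 0, ring 49/74 + 25/74 = 1, arm 49/74 + 0 = 49/74
asked cell (total, arm) = 49/74

row1: w_G1=49/74 w_G3=49/74 w_R=49/74
row2: w_G1=-49/74 w_G3=25/74 w_R=0
total: w_G1=0 w_G3=1 w_R=49/74
asked value: 49/74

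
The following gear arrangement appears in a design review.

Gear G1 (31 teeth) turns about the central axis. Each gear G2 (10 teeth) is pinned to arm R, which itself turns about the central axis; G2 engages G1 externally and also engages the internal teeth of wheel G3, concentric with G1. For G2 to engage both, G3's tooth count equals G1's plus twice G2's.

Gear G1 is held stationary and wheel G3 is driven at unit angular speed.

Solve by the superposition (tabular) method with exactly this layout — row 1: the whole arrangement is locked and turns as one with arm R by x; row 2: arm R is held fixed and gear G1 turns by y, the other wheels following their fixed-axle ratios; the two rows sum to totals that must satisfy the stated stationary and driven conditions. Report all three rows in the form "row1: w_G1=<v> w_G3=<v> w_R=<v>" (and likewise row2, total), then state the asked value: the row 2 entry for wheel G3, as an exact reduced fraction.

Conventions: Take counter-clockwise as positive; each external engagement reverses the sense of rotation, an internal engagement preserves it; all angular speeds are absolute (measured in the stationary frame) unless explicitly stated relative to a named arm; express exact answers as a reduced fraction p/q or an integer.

planetary set (31T centre, 10T on arm, 51T internal) — Willis relation
row 1 (train locked, turned with arm): all members turn x
row 2: sun turns y, ring = −(31/51)·y, arm 0
boundary: total ω_sun = x + y = 0 and total ω_ring = x − (31/51)·y = 1  ⇒  y = -51/82, x = 51/82
row 2 ring = −(31/51)·(-51/82) = 31/82
totals (row 1 + row 2): sun 51/82 + (-51/82) = 0, ring 51/82 + 31/82 = 1, arm 51/82 + 0 = 51/82
asked cell (row2, ring) = 31/82

row1: w_G1=51/82 w_G3=51/82 w_R=51/82
row2: w_G1=-51/82 w_G3=31/82 w_R=0
total: w_G1=0 w_G3=1 w_R=51/82
asked value: 31/82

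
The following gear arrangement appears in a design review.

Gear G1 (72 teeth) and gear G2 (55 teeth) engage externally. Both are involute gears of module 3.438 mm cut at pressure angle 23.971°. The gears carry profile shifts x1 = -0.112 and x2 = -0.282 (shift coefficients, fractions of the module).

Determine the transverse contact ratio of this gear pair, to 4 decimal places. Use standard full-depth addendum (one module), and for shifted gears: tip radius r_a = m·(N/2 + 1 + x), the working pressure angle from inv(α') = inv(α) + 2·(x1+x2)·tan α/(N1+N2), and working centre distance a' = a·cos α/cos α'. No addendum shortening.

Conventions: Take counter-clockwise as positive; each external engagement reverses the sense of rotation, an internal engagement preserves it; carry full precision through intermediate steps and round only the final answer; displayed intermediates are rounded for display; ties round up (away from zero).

1.6494

topology: single-mesh involute geometry — m = 3.438, 72T/55T pair
base radii: r_b1 = 113.093160, r_b2 = 86.390608
tip radii: r_a1 = 126.820944, r_a2 = 97.013484
inv(α') = inv(23.971°) + 2·(-0.112-0.282)·tan α/(72+55) = 0.02349071  ⇒  α' = 23.13949°
a' = a·cos α / cos α' = 218.3130·cos 23.971°/cos 23.13949° = 216.936081
action lengths: √(r_a1²−r_b1²) = 57.388928, √(r_a2²−r_b2²) = 44.139313
base pitch p_b = π·m·cos α = 9.869240
CR = (57.388928 + 44.139313 − 216.936081·sin 23.13949°)/9.869240 = 1.649435
contact ratio ≈ 1.6494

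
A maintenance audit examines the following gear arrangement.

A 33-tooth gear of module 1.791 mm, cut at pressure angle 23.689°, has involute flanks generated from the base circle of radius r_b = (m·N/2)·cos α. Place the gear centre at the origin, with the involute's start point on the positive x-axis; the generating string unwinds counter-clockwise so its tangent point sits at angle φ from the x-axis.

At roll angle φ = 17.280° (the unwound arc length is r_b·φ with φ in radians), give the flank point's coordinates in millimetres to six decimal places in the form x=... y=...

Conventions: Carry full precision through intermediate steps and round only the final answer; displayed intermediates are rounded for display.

x=28.264371 y=0.245210

topology: single-mesh involute geometry — m = 1.791, N = 33
pitch radius r_p = m·N/2 = 1.791·33/2 = 29.551500
base radius r_b = r_p·cos α = 29.551500·cos 23.689° = 27.061483
roll angle φ = 17.280° = 0.30159289 rad
x = r_b·(cos φ + φ·sin φ) = 28.264371
y = r_b·(sin φ − φ·cos φ) = 0.245210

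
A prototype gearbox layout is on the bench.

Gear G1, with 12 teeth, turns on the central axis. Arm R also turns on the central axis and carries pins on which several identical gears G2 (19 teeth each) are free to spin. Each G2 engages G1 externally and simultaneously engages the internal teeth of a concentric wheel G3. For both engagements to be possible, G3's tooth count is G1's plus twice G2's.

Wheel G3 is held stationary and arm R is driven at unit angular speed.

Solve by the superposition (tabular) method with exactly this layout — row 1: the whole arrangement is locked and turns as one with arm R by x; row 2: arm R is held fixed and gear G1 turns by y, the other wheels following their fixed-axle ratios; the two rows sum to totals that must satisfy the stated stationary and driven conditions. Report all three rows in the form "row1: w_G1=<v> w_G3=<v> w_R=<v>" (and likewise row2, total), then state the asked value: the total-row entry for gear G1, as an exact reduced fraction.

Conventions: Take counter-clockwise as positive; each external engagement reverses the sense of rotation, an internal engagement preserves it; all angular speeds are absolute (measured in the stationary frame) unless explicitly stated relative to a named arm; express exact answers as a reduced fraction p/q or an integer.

row1: w_G1=1 w_G3=1 w_R=1
row2: w_G1=25/6 w_G3=-1 w_R=0
total: w_G1=31/6 w_G3=0 w_R=1
asked value: 31/6

class = planetary set [G3 = 12+2·19 = 50; Willis about the carrier]
row 1 (train locked, turned with arm): all members turn x
superposition row 2 [arm held]: sun y, ring −(12/50)·y, arm 0
boundary: total ω_ring = x − (12/50)·y = 0 and total ω_arm = x = 1  ⇒  y = 25/6, x = 1
row 2 ring = −(12/50)·25/6 = -1
totals (row 1 + row 2): sun 1 + 25/6 = 31/6, ring 1 + (-1) = 0, arm 1 + 0 = 1
asked cell (total, sun) = 31/6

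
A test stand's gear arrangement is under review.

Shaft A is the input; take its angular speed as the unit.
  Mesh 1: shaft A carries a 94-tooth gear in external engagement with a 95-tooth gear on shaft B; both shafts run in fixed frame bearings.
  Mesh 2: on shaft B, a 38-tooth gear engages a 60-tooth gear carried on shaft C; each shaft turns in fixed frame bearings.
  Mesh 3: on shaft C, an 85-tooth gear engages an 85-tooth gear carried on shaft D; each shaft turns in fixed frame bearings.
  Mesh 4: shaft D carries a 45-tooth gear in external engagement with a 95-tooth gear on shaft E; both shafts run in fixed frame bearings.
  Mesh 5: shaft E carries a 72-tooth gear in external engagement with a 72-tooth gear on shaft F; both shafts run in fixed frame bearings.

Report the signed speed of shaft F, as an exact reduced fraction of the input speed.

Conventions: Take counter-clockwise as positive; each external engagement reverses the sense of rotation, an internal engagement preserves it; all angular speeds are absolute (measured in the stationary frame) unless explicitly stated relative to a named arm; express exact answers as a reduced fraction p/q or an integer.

5-mesh fixed-axis compound train (all bearings frame-fixed)
mesh 1 [94T→95T]: |ω|/ω_in = 1×94/95 = 94/95, sense flips to −
mesh 2 [38T→60T]: |ω|/ω_in = (94/95)×38/60 = 47/75, sense flips to +
mesh 3 [85T→85T]: |ω|/ω_in = (47/75)×85/85 = 47/75, sense flips to −
mesh 4 [45T→95T]: |ω|/ω_in = (47/75)×45/95 = 141/475, sense flips to +
mesh 5 [72T→72T]: |ω|/ω_in = (141/475)×72/72 = 141/475, sense flips to −
signed output speed (× input speed) = -141/475

-141/475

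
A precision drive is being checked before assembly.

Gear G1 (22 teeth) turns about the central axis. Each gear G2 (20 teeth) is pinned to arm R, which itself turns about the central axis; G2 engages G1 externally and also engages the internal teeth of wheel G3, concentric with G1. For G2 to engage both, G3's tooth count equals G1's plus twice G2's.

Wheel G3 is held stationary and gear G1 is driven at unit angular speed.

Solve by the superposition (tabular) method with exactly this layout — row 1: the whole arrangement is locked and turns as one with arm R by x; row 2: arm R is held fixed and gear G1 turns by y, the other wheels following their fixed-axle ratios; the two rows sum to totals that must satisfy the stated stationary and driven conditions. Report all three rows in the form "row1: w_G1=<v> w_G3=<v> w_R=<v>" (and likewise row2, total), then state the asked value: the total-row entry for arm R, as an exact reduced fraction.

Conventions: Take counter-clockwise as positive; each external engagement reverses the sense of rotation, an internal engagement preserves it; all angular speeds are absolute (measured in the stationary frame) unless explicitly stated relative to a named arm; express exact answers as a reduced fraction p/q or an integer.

row1: w_G1=11/42 w_G3=11/42 w_R=11/42
row2: w_G1=31/42 w_G3=-11/42 w_R=0
total: w_G1=1 w_G3=0 w_R=11/42
asked value: 11/42

recognized (axles ride arm R): planetary set, 22/20/62 teeth
row 1: whole set turns with the arm by x
row 2 — arm fixed, fixed-axis ratios: sun y, ring −(22/62)·y, arm 0
boundary: total ω_ring = x − (22/62)·y = 0 and total ω_sun = x + y = 1  ⇒  y = 31/42, x = 11/42
row 2 ring = −(22/62)·31/42 = -11/42
totals (row 1 + row 2): sun 11/42 + 31/42 = 1, ring 11/42 + (-11/42) = 0, arm 11/42 + 0 = 11/42
asked cell (total, arm) = 11/42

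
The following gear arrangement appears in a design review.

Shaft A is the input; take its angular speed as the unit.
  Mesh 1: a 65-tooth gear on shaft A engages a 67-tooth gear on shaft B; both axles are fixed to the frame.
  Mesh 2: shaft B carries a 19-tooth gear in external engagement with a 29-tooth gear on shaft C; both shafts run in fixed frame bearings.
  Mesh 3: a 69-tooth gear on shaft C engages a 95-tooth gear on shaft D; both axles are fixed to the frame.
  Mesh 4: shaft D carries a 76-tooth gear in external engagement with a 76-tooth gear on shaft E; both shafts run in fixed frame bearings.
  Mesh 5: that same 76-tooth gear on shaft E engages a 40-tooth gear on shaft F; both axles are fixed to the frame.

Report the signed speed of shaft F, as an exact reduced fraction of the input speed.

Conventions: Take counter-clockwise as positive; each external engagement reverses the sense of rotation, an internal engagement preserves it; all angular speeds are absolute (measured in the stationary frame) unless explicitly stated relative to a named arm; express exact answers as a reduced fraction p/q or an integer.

5-mesh fixed-axis compound train (all bearings frame-fixed)
mesh 1 [65T→67T]: |ω|/ω_in = 1×65/67 = 65/67, sense flips to −
mesh 2 [19T→29T]: |ω|/ω_in = (65/67)×19/29 = 1235/1943, sense flips to +
mesh 3 [69T→95T]: |ω|/ω_in = (1235/1943)×69/95 = 897/1943, sense flips to −
mesh 4 [76T→76T]: |ω|/ω_in = (897/1943)×76/76 = 897/1943, sense flips to +
mesh 5 [76T→40T]: |ω|/ω_in = (897/1943)×76/40 = 17043/19430, sense flips to −
signed output speed (× input speed) = -17043/19430

-17043/19430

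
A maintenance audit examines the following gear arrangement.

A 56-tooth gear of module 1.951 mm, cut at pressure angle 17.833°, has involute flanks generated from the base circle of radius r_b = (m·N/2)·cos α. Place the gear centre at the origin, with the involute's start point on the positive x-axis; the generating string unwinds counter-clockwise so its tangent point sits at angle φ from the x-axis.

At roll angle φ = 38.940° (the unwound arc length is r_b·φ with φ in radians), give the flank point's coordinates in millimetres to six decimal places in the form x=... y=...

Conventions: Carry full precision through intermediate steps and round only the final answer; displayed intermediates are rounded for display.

x=62.661738 y=5.194400

recognized (one wheel, involute flank): single-mesh tooth geometry, m = 1.951, N = 56
pitch radius r_p = m·N/2 = 1.951·56/2 = 54.628000
base radius r_b = r_p·cos α = 54.628000·cos 17.833° = 52.003298
roll angle φ = 38.940° = 0.67963121 rad
x = r_b·(cos φ + φ·sin φ) = 62.661738
y = r_b·(sin φ − φ·cos φ) = 5.194400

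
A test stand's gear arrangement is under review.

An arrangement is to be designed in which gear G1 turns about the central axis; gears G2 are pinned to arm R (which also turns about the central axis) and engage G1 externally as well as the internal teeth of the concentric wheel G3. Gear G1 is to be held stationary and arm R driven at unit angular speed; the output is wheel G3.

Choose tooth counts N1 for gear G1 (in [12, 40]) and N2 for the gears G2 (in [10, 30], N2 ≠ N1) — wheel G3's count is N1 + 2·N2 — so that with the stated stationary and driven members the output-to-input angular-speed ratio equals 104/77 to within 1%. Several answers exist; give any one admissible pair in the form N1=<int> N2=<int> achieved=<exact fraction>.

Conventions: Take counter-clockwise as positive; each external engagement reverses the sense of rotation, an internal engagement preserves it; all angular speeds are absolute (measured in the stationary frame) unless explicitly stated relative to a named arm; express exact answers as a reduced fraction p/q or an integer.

N1=27 N2=25 achieved=104/77

class = planetary set [ratio 104/77 wanted; Willis about the carrier]
Willis with ω_sun = 0: ω_ring/ω_arm = (N1+N3)/N3; set equal to 104/77  ⇒  N3/N1 = 1/(104/77 − 1) = 77/27
N3 = N1 + 2·N2  ⇒  N2/N1 = (N3/N1 − 1)/2 = (77/27 − 1)/2 = 25/27
smallest multiple with N1 ≥ 12 and N2 ≥ 10: k = 1  ⇒  N1 = 1·27 = 27, N2 = 1·25 = 25 (N1 ≤ 40, N2 ≤ 30, N2 ≠ N1 ✓), N3 = 27 + 2·25 = 77
check: (N1+N3)/N3 with N1 = 27, N3 = 77 gives 104/77; |achieved − target| = 0 ≤ 26/1925 ✓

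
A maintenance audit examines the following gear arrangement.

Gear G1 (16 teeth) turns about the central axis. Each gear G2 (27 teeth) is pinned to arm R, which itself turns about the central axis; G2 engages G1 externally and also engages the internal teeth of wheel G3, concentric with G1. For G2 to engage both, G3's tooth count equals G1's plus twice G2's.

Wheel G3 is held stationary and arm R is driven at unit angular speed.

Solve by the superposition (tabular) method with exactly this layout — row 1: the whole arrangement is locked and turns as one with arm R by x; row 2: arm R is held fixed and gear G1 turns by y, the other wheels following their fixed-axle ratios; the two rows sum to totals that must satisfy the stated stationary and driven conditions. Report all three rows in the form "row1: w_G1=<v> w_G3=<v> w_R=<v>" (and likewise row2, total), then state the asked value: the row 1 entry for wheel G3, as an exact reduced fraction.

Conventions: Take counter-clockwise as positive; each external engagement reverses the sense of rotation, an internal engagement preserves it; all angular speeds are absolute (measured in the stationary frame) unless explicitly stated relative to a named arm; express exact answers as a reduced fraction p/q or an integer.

planetary set (16T centre, 27T on arm, 70T internal) — Willis relation
superposition row 1 [locked train]: every member turns x
row 2 (arm held, sun turns y): ω_ring = −(16/70)·y, ω_arm = 0
boundary: total ω_ring = x − (16/70)·y = 0 and total ω_arm = x = 1  ⇒  y = 35/8, x = 1
row 2 ring = −(16/70)·35/8 = -1
totals (row 1 + row 2): sun 1 + 35/8 = 43/8, ring 1 + (-1) = 0, arm 1 + 0 = 1
asked cell (row1, ring) = 1

row1: w_G1=1 w_G3=1 w_R=1
row2: w_G1=35/8 w_G3=-1 w_R=0
total: w_G1=43/8 w_G3=0 w_R=1
asked value: 1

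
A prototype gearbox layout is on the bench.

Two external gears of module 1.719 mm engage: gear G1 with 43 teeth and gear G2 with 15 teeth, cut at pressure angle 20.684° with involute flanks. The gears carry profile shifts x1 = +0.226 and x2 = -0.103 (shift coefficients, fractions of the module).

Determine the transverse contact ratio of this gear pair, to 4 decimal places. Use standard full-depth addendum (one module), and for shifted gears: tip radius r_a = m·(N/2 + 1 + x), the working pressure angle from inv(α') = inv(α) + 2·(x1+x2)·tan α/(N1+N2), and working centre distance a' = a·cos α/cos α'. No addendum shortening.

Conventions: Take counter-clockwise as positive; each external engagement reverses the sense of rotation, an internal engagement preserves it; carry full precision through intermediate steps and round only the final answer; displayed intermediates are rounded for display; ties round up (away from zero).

1.5682

recognized (one external pair, fixed centres): single-mesh tooth geometry, m = 1.719, N1 = 43, N2 = 15
base radii: r_b1 = 34.576255, r_b2 = 12.061484
tip radii: r_a1 = 39.065994, r_a2 = 14.434443
inv(α') = inv(20.684°) + 2·(+0.226-0.103)·tan α/(43+15) = 0.01814685  ⇒  α' = 21.30688°
a' = a·cos α / cos α' = 49.8510·cos 20.684°/cos 21.30688° = 50.059422
action lengths: √(r_a1²−r_b1²) = 18.183357, √(r_a2²−r_b2²) = 7.929296
base pitch p_b = π·m·cos α = 5.052303
CR = (18.183357 + 7.929296 − 50.059422·sin 21.30688°)/5.052303 = 1.568177
contact ratio ≈ 1.5682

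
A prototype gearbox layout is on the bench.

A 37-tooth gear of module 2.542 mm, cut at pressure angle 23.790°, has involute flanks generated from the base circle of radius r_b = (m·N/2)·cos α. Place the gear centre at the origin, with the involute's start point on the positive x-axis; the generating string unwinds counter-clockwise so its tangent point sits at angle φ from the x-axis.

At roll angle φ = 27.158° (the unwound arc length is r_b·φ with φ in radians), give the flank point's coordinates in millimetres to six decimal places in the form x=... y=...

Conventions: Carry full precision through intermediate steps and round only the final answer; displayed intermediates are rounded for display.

single-mesh involute tooth geometry (37T wheel at module 2.542)
pitch radius r_p = m·N/2 = 2.542·37/2 = 47.027000
base radius r_b = r_p·cos α = 47.027000·cos 23.790° = 43.031120
roll angle φ = 27.158° = 0.47399652 rad
x = r_b·(cos φ + φ·sin φ) = 47.596934
y = r_b·(sin φ − φ·cos φ) = 1.493475

x=47.596934 y=1.493475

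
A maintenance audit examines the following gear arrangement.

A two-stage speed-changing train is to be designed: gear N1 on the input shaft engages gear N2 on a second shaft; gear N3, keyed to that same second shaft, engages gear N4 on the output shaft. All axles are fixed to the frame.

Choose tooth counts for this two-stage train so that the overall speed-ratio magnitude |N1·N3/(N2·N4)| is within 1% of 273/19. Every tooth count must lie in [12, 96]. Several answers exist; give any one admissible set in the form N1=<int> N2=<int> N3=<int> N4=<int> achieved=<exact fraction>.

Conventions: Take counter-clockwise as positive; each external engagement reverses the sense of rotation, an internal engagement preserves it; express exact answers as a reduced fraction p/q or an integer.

topology: fixed-axis compound train — 2 stages, target 273/19
target = 273/19 in lowest terms: an exact hit needs N1·N3 = k·273 and N2·N4 = k·19 for one integer k, every count in [12, 96]; additionally prefer no 1:1 stage (N1 ≠ N2, N3 ≠ N4)
k = 1…11: no 1:1-free in-range split of k·273 and k·19 into factor pairs; take k = 12
k = 12: N1·N3 = 3276 = 36·91, N2·N4 = 228 = 12·19
achieved = 36·91/(12·19) = 273/19; |achieved − target| = 0 ≤ 273/1900 ✓

N1=36 N2=12 N3=91 N4=19 achieved=273/19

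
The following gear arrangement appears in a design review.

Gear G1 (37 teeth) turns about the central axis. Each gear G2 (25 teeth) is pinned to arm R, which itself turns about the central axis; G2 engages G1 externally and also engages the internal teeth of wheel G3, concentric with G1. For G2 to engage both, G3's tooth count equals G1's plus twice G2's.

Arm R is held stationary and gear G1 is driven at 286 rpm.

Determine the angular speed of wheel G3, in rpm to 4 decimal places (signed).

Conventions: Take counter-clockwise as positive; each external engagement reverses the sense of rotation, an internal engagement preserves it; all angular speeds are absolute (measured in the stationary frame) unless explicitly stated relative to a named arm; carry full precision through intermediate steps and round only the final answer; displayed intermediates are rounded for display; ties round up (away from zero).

-121.6322 rpm

class = planetary set [G3 = 37+2·25 = 87; Willis about the carrier]
normalise by the input: solve with ω_sun = 1, then scale by 286 rpm
ring teeth: 37 + 2·25 = 87
37(ω_sun−ω_arm) = −87(ω_ring−ω_arm),  ω_arm = 0, ω_sun = 1
ω_ring = 0 − (37/87)(1−0) = -37/87
scale: ω_ring = -37/87 × 286 rpm = -121.6322 rpm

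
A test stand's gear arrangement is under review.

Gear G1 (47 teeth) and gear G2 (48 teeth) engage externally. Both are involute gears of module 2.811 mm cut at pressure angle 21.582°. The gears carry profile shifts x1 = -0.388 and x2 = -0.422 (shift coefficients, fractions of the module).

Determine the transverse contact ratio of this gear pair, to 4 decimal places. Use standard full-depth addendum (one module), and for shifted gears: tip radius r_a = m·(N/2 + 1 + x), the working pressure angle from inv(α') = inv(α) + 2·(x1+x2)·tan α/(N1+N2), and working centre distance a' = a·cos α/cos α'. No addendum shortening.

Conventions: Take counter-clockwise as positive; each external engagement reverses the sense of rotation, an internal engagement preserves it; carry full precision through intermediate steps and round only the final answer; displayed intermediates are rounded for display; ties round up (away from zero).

1.8897

topology: single-mesh involute geometry — m = 2.811, 47T/48T pair
base radii: r_b1 = 61.427277, r_b2 = 62.734240
tip radii: r_a1 = 67.778832, r_a2 = 69.088758
inv(α') = inv(21.582°) + 2·(-0.388-0.422)·tan α/(47+48) = 0.01214227  ⇒  α' = 18.71874°
a' = a·cos α / cos α' = 133.5225·cos 21.582°/cos 18.71874° = 131.095781
action lengths: √(r_a1²−r_b1²) = 28.647160, √(r_a2²−r_b2²) = 28.942557
base pitch p_b = π·m·cos α = 8.211893
CR = (28.647160 + 28.942557 − 131.095781·sin 18.71874°)/8.211893 = 1.889710
contact ratio ≈ 1.8897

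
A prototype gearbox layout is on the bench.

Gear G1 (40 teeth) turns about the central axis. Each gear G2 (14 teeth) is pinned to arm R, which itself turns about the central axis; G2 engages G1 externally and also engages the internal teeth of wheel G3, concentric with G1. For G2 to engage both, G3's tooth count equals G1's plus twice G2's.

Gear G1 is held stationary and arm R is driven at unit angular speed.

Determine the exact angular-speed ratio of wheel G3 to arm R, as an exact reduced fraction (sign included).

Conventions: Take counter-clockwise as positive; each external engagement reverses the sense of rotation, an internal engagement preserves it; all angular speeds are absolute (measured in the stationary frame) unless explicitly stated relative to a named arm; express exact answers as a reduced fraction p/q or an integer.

27/17

class = planetary set [G3 = 40+2·14 = 68; Willis about the carrier]
ring teeth: 40 + 2·14 = 68
40(ω_sun−ω_arm) = −68(ω_ring−ω_arm),  ω_sun = 0, ω_arm = 1
ω_ring = 1 − (40/68)(0−1) = 27/17
ω_out/ω_in = 27/17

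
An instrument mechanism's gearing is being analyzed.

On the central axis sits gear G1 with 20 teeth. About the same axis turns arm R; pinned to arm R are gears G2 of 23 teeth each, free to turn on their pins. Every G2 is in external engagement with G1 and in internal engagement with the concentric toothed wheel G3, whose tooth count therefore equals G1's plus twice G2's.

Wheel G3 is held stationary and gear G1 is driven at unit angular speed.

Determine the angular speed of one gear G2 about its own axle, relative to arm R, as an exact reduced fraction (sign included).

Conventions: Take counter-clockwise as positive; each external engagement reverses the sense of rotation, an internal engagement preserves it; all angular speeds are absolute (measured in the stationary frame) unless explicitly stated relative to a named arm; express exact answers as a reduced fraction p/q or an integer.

-660/989

planetary set (20T centre, 23T on arm, 66T internal) — Willis relation
ring teeth: 20 + 2·23 = 66
20(ω_sun−ω_arm) = −66(ω_ring−ω_arm),  ω_ring = 0, ω_sun = 1
20(1−ω_arm) = −66(0−ω_arm)  ⇒  86·ω_arm = 20  ⇒  ω_arm = 10/43
sun–planet mesh: 20·(1−10/43) = −23·(ω_p−ω_arm)  ⇒  ω_p−ω_arm = -660/989
exact speed ratio = -660/989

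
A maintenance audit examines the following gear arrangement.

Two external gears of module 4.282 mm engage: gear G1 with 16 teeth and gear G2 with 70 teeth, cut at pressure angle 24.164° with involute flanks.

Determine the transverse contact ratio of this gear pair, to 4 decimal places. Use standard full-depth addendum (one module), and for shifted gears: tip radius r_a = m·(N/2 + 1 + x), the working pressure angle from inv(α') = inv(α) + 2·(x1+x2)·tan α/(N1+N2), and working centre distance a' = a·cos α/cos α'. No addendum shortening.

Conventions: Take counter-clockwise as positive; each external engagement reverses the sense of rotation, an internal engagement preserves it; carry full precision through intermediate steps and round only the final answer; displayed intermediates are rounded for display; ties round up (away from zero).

1.4948

single-mesh involute tooth geometry (16T engaging 70T at module 4.282)
base radii: r_b1 = 31.254404, r_b2 = 136.738016
tip radii: r_a1 = 38.538000, r_a2 = 154.152000
no profile shift: α' = α, a' = a
action lengths: √(r_a1²−r_b1²) = 22.546390, √(r_a2²−r_b2²) = 71.172707
base pitch p_b = π·m·cos α = 12.273576
CR = (22.546390 + 71.172707 − 184.126000·sin 24.16400°)/12.273576 = 1.494849
contact ratio ≈ 1.4948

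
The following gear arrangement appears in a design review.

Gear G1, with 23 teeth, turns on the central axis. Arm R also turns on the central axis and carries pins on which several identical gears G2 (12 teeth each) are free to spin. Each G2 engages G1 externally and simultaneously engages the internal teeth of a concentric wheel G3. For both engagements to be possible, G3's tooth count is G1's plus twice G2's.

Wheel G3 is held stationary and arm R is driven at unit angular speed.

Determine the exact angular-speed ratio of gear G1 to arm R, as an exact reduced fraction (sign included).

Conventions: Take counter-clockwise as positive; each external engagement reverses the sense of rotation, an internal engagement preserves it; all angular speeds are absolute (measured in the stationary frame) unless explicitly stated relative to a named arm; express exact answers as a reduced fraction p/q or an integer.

class = planetary set [G3 = 23+2·12 = 47; Willis about the carrier]
ring teeth: 23 + 2·12 = 47
23(ω_sun−ω_arm) = −47(ω_ring−ω_arm),  ω_ring = 0, ω_arm = 1
ω_sun = 1 − (47/23)(0−1) = 70/23
ω_out/ω_in = 70/23

70/23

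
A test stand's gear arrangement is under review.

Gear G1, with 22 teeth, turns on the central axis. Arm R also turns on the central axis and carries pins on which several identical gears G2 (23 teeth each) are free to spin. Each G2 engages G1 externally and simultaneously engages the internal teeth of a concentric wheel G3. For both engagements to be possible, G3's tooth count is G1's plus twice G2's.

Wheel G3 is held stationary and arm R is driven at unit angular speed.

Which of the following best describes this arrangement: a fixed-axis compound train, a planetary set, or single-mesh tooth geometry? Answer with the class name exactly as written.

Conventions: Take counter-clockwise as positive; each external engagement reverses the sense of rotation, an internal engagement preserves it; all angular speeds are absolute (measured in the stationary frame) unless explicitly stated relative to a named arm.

recognized (axles ride arm R): planetary set, 22/23/68 teeth
classification: planetary set

planetary set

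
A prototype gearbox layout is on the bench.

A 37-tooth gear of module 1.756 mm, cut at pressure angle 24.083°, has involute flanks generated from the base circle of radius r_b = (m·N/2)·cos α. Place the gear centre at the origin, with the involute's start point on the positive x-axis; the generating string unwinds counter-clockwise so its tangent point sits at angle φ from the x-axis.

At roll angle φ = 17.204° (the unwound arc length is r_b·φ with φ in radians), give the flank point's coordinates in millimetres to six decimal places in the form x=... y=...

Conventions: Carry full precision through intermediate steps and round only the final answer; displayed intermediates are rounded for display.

topology: single-mesh involute geometry — m = 1.756, N = 37
pitch radius r_p = m·N/2 = 1.756·37/2 = 32.486000
base radius r_b = r_p·cos α = 32.486000·cos 24.083° = 29.658266
roll angle φ = 17.204° = 0.30026644 rad
x = r_b·(cos φ + φ·sin φ) = 30.965274
y = r_b·(sin φ − φ·cos φ) = 0.265231

x=30.965274 y=0.265231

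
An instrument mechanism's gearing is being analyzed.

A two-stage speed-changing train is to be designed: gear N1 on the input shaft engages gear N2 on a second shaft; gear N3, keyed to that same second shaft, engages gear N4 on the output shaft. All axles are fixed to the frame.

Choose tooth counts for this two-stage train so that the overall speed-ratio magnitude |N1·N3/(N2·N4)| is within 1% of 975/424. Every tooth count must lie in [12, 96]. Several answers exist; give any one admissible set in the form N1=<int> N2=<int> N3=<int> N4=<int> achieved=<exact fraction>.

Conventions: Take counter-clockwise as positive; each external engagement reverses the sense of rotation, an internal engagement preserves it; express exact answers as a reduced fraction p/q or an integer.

N1=25 N2=16 N3=78 N4=53 achieved=975/424

design class (target 975/424): fixed-axis compound train
target = 975/424 in lowest terms: an exact hit needs N1·N3 = k·975 and N2·N4 = k·424 for one integer k, every count in [12, 96]; additionally prefer no 1:1 stage (N1 ≠ N2, N3 ≠ N4)
k = 1: no 1:1-free in-range split of k·975 and k·424 into factor pairs; take k = 2
k = 2: N1·N3 = 1950 = 25·78, N2·N4 = 848 = 16·53
achieved = 25·78/(16·53) = 975/424; |achieved − target| = 0 ≤ 39/1696 ✓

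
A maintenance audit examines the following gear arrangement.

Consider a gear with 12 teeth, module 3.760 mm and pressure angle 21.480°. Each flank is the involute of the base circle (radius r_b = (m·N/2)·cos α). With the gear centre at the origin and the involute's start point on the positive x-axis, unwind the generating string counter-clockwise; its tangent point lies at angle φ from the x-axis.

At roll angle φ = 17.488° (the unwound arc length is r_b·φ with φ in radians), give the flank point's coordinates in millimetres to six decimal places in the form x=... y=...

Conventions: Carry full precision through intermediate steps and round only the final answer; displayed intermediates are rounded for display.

class = single-mesh tooth geometry [base-circle involute, m = 3.760, 12T]
pitch radius r_p = m·N/2 = 3.760·12/2 = 22.560000
base radius r_b = r_p·cos α = 22.560000·cos 21.480° = 20.993105
roll angle φ = 17.488° = 0.30522318 rad
x = r_b·(cos φ + φ·sin φ) = 21.948319
y = r_b·(sin φ − φ·cos φ) = 0.197132

x=21.948319 y=0.197132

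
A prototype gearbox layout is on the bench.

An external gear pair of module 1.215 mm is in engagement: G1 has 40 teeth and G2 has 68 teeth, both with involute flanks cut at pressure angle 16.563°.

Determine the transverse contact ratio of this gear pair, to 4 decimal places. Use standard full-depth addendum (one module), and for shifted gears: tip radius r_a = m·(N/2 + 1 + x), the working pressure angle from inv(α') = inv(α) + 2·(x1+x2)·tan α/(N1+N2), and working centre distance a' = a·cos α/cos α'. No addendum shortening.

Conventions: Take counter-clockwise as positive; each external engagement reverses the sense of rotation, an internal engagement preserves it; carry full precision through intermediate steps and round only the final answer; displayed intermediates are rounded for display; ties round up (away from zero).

1.9742

class = single-mesh tooth geometry [involute pair 40T × 68T, m = 1.215]
base radii: r_b1 = 23.291717, r_b2 = 39.595919
tip radii: r_a1 = 25.515000, r_a2 = 42.525000
no profile shift: α' = α, a' = a
action lengths: √(r_a1²−r_b1²) = 10.416869, √(r_a2²−r_b2²) = 15.509315
base pitch p_b = π·m·cos α = 3.658654
CR = (10.416869 + 15.509315 − 65.610000·sin 16.56300°)/3.658654 = 1.974162
contact ratio ≈ 1.9742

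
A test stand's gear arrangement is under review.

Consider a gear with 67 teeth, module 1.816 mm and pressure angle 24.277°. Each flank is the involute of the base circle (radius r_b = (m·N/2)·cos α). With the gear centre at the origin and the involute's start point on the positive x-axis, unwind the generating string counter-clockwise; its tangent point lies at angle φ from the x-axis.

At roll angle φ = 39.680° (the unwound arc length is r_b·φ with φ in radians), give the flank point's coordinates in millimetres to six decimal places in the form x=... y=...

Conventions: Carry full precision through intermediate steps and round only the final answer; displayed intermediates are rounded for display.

x=67.202512 y=5.850612

single-mesh involute tooth geometry (67T wheel at module 1.816)
pitch radius r_p = m·N/2 = 1.816·67/2 = 60.836000
base radius r_b = r_p·cos α = 60.836000·cos 24.277° = 55.456175
roll angle φ = 39.680° = 0.69254665 rad
x = r_b·(cos φ + φ·sin φ) = 67.202512
y = r_b·(sin φ − φ·cos φ) = 5.850612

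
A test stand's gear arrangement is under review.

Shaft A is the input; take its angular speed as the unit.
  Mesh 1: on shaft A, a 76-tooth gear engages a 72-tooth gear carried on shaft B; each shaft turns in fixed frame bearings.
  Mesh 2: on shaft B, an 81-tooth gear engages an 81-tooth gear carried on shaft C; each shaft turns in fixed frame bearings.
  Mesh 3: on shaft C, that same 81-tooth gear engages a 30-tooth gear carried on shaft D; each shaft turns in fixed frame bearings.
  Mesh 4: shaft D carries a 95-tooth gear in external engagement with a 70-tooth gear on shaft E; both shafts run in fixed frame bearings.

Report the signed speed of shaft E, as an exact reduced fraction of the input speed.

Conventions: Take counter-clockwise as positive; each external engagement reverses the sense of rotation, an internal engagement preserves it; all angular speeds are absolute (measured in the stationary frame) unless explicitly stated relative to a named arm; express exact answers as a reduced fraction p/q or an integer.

4-mesh fixed-axis compound train (all bearings frame-fixed)
mesh 1 [76T→72T]: |ω|/ω_in = 1×76/72 = 19/18, sense flips to −
mesh 2 [81T→81T]: |ω|/ω_in = (19/18)×81/81 = 19/18, sense flips to +
mesh 3 [81T→30T]: |ω|/ω_in = (19/18)×81/30 = 57/20, sense flips to −
mesh 4 [95T→70T]: |ω|/ω_in = (57/20)×95/70 = 1083/280, sense flips to +
signed output speed (× input speed) = 1083/280

1083/280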